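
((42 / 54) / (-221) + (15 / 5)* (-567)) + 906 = -1581262 / 1989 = -795.00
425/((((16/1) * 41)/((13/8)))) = 5525/5248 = 1.05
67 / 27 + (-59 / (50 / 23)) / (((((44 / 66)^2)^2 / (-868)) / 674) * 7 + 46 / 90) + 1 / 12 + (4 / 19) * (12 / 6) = -50.11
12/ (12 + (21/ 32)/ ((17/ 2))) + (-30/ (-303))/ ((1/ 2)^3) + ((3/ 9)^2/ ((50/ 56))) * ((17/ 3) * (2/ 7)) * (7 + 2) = 1990168/ 552975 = 3.60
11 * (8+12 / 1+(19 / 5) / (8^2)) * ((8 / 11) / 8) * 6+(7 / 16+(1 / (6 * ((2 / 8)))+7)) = 61661 / 480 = 128.46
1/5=0.20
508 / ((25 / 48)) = 24384 / 25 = 975.36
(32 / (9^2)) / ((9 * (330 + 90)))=8 / 76545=0.00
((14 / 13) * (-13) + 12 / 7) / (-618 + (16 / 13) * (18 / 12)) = 559 / 28035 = 0.02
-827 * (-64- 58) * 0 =0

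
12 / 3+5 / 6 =29 / 6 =4.83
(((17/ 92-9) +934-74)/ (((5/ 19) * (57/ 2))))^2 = 12880.28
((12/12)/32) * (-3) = -3/32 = -0.09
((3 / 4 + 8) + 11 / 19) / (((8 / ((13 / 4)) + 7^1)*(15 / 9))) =9217 / 15580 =0.59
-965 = -965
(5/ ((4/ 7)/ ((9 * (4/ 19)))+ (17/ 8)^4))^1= 1290240/ 5339647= 0.24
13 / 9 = 1.44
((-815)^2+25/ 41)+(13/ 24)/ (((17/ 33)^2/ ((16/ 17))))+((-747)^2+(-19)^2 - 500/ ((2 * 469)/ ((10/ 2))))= 115501076276792/ 94472077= 1222594.87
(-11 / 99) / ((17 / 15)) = -5 / 51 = -0.10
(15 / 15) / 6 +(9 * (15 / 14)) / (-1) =-199 / 21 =-9.48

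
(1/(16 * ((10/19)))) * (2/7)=19/560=0.03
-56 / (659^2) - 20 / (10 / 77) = -66879330 / 434281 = -154.00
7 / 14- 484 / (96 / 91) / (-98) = 1741 / 336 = 5.18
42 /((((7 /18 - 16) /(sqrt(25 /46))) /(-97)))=183330 * sqrt(46) /6463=192.39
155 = 155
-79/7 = -11.29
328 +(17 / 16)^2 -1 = 84001 / 256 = 328.13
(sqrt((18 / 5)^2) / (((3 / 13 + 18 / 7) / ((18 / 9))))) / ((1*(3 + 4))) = 156 / 425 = 0.37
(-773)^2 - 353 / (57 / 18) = 11350933 / 19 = 597417.53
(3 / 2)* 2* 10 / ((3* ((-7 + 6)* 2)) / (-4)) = 20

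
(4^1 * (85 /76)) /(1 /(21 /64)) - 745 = -743.53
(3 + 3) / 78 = 1 / 13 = 0.08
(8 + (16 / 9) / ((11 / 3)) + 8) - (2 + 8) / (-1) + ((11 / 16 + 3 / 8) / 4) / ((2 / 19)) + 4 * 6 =223907 / 4224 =53.01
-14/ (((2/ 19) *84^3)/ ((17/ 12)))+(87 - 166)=-80269379/ 1016064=-79.00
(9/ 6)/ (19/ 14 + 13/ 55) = 385/ 409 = 0.94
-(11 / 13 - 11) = 132 / 13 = 10.15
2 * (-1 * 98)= -196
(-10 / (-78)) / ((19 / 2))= 0.01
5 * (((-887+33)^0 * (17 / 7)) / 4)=85 / 28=3.04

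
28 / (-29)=-28 / 29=-0.97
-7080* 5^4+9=-4424991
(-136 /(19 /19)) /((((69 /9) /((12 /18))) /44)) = -11968 /23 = -520.35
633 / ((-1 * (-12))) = 211 / 4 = 52.75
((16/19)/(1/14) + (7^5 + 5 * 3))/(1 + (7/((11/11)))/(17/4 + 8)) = 2238894/209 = 10712.41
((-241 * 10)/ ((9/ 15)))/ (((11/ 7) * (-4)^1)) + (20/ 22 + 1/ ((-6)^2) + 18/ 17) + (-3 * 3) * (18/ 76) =81717769/ 127908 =638.88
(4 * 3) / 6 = 2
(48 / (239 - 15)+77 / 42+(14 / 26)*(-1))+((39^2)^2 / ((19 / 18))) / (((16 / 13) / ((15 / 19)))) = 1108405474571 / 788424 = 1405849.49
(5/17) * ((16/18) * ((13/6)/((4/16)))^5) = 475255040/37179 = 12782.89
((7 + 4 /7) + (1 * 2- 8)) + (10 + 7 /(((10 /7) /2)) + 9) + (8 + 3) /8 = 8889 /280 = 31.75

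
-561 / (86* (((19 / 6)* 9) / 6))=-1122 / 817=-1.37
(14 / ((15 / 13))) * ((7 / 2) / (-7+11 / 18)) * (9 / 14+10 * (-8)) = 527.48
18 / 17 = 1.06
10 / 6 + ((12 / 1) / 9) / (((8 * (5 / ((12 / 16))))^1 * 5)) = 1003 / 600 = 1.67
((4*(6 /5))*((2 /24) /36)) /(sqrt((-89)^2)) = 1 /8010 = 0.00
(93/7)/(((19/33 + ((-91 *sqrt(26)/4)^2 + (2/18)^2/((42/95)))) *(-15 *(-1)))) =662904/10071928235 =0.00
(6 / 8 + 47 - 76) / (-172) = 113 / 688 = 0.16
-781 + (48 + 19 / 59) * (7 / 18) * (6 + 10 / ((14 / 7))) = -609895 / 1062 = -574.29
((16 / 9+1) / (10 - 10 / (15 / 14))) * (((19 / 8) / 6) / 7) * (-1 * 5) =-2375 / 2016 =-1.18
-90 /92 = -45 /46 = -0.98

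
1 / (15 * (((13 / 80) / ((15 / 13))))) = 80 / 169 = 0.47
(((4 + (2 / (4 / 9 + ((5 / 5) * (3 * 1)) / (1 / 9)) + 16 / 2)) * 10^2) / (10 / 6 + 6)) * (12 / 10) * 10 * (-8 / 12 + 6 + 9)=153871200 / 5681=27085.23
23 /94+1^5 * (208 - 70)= 12995 /94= 138.24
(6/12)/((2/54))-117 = -103.50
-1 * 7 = -7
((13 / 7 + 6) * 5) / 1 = 275 / 7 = 39.29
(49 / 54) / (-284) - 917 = -14063161 / 15336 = -917.00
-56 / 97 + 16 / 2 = 720 / 97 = 7.42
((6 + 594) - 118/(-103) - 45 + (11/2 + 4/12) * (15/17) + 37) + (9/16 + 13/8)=16823053/28016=600.48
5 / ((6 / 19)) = 95 / 6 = 15.83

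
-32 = -32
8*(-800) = -6400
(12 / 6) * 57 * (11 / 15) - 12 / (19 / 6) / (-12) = 83.92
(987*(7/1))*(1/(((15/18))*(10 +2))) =6909/10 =690.90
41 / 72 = 0.57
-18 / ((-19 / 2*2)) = 18 / 19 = 0.95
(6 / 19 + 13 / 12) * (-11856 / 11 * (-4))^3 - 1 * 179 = 13566183779173 / 121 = 112117221315.48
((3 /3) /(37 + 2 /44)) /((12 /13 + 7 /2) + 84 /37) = 0.00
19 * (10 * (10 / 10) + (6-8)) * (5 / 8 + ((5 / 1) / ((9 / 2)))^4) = 2143295 / 6561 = 326.67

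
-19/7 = -2.71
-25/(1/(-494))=12350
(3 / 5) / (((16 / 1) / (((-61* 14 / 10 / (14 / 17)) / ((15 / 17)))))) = -17629 / 4000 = -4.41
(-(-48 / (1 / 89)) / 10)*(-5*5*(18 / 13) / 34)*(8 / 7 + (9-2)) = -5478840 / 1547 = -3541.59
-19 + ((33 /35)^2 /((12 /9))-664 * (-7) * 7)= 159336567 /4900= 32517.67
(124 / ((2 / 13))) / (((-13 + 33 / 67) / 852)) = -23004852 / 419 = -54904.18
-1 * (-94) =94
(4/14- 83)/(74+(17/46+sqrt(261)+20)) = -12846466/14227115+408388*sqrt(29)/14227115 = -0.75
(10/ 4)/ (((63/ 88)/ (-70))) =-2200/ 9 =-244.44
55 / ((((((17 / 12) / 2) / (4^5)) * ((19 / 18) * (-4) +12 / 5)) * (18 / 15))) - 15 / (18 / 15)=-50705425 / 1394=-36374.05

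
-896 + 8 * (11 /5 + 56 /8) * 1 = -4112 /5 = -822.40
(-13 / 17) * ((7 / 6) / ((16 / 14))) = -637 / 816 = -0.78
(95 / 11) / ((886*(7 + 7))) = 95 / 136444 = 0.00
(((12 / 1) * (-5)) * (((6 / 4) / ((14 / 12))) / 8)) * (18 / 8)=-1215 / 56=-21.70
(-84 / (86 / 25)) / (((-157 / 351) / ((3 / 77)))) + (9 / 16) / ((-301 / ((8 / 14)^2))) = 54161307 / 25471523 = 2.13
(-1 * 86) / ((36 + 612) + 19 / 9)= -0.13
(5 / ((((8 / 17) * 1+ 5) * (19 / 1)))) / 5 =17 / 1767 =0.01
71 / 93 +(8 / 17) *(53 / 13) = 2.68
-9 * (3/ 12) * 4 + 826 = 817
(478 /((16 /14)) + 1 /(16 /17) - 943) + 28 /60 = -125573 /240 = -523.22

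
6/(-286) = -3/143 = -0.02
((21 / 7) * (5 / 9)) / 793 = 5 / 2379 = 0.00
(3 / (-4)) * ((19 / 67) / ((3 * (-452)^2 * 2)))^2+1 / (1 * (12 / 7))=1748799906031837 / 2997942696054784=0.58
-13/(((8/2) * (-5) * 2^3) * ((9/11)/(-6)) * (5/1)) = -0.12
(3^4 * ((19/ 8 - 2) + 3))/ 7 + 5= 2467/ 56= 44.05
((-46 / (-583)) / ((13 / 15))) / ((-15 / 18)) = -828 / 7579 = -0.11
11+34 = 45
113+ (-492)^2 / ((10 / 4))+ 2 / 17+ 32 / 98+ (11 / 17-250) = 402712564 / 4165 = 96689.69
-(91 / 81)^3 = -1.42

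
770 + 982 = 1752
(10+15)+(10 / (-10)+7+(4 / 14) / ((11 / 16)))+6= 2881 / 77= 37.42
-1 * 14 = -14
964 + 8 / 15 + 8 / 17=965.00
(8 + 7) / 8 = 15 / 8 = 1.88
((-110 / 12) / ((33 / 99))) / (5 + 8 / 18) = -495 / 98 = -5.05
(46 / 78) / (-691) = -23 / 26949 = -0.00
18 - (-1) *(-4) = 14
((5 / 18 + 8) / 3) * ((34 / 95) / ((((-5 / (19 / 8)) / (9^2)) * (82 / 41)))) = -7599 / 400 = -19.00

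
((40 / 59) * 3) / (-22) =-60 / 649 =-0.09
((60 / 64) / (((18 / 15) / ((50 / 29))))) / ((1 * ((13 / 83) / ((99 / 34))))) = 5135625 / 205088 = 25.04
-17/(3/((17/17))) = -17/3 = -5.67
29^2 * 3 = 2523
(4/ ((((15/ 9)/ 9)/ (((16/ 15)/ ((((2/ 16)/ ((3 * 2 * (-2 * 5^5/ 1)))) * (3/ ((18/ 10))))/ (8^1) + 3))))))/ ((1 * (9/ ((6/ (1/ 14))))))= 309657600/ 4319999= 71.68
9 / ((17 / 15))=135 / 17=7.94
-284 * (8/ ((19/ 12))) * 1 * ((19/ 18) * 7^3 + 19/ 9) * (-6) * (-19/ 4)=-14892960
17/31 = 0.55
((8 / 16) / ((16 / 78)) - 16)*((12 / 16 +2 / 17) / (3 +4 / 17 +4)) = -12803 / 7872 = -1.63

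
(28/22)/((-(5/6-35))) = 84/2255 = 0.04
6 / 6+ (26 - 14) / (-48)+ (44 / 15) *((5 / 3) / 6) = 169 / 108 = 1.56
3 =3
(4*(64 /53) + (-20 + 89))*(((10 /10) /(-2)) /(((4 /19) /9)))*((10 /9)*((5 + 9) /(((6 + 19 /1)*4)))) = -520429 /2120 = -245.49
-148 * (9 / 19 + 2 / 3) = -9620 / 57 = -168.77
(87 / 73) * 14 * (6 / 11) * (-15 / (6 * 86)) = -9135 / 34529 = -0.26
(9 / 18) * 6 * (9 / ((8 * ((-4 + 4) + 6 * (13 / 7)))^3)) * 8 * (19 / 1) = 6517 / 1124864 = 0.01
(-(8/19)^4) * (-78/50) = 159744/3258025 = 0.05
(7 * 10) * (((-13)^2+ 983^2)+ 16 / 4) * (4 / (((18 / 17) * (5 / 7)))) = 1073417128 / 3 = 357805709.33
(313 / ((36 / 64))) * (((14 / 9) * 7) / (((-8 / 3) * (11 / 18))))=-122696 / 33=-3718.06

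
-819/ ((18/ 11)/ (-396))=198198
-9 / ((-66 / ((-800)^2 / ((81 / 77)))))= 2240000 / 27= 82962.96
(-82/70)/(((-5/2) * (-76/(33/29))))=-1353/192850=-0.01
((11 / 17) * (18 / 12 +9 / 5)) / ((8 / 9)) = 3267 / 1360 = 2.40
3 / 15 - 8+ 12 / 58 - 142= -149.59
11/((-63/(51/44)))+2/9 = 5/252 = 0.02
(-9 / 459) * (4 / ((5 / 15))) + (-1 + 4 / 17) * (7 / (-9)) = 55 / 153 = 0.36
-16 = -16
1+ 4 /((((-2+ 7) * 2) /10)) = 5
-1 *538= -538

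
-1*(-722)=722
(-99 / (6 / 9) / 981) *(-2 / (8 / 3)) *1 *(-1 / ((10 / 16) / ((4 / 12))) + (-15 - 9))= -1518 / 545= -2.79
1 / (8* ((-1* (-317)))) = 1 / 2536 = 0.00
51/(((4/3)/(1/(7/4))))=153/7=21.86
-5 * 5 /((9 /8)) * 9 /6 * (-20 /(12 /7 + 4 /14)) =1000 /3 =333.33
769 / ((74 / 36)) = 13842 / 37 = 374.11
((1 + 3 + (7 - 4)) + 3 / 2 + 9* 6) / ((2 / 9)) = 1125 / 4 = 281.25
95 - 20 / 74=3505 / 37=94.73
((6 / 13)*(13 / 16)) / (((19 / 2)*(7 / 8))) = 6 / 133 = 0.05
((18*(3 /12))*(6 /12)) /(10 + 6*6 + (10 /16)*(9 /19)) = 342 /7037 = 0.05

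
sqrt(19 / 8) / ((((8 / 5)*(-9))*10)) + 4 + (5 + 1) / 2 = 6.99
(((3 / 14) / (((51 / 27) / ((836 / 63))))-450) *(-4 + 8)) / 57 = -498128 / 15827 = -31.47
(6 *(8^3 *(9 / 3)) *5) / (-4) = -11520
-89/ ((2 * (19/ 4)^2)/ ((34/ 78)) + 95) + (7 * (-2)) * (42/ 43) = -16395884/ 1160957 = -14.12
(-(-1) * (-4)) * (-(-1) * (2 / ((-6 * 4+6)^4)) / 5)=-1 / 65610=-0.00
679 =679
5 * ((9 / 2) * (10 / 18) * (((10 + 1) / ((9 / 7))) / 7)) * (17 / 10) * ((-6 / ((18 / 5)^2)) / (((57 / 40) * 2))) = -116875 / 27702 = -4.22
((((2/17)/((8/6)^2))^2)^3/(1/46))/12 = 4074381/12655037775872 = 0.00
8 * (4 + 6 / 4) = 44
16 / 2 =8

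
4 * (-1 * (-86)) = 344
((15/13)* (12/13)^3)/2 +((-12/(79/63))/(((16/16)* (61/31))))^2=24.10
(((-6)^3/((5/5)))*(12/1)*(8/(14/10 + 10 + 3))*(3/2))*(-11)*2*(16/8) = 95040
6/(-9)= -2/3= -0.67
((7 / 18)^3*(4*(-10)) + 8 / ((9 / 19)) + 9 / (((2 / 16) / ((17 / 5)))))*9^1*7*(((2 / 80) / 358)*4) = 4.56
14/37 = 0.38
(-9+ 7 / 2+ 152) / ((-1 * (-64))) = 293 / 128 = 2.29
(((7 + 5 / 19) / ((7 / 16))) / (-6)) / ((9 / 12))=-1472 / 399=-3.69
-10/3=-3.33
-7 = -7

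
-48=-48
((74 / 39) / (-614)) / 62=-37 / 742326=-0.00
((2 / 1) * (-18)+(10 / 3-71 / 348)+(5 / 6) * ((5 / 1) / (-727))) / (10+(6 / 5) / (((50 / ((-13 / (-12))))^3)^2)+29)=-26949033720000000000000 / 31968574560101763614147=-0.84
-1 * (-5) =5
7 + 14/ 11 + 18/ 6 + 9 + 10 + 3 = 366/ 11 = 33.27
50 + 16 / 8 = 52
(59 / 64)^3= 205379 / 262144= 0.78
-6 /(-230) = 3 /115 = 0.03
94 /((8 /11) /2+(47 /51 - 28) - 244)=-52734 /151871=-0.35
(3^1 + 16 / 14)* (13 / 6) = 377 / 42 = 8.98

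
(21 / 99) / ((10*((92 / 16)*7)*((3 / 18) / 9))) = 36 / 1265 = 0.03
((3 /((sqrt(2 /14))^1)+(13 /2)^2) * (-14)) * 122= -72163 -5124 * sqrt(7)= -85719.83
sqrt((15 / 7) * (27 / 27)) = sqrt(105) / 7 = 1.46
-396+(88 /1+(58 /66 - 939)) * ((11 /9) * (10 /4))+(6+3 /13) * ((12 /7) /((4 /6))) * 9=-7000963 /2457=-2849.39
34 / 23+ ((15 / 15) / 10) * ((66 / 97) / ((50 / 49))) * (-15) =53327 / 111550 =0.48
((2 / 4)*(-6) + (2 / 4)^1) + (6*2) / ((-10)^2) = -119 / 50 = -2.38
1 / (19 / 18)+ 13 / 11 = 445 / 209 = 2.13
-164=-164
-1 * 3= -3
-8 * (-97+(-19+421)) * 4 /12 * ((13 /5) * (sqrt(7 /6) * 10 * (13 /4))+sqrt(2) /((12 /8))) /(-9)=4880 * sqrt(2) /81+103090 * sqrt(42) /81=8333.34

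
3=3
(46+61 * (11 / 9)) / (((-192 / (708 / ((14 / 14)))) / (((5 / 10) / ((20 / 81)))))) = -115227 / 128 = -900.21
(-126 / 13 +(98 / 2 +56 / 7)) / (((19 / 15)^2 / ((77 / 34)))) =10654875 / 159562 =66.78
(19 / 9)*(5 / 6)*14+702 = 19619 / 27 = 726.63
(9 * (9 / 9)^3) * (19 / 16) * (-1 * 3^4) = -13851 / 16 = -865.69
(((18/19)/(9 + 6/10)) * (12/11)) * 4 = 0.43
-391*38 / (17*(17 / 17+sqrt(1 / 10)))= -8740 / 9+874*sqrt(10) / 9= -664.02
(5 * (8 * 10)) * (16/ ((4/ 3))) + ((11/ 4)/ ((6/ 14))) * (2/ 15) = 432077/ 90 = 4800.86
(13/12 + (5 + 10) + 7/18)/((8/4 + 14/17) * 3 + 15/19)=191539/107676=1.78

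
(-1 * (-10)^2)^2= 10000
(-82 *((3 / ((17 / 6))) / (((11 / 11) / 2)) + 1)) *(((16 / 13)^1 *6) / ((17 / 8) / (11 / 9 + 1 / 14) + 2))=-272024832 / 524875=-518.27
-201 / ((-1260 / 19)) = 1273 / 420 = 3.03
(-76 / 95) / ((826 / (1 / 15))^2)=-1 / 191890125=-0.00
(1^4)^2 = 1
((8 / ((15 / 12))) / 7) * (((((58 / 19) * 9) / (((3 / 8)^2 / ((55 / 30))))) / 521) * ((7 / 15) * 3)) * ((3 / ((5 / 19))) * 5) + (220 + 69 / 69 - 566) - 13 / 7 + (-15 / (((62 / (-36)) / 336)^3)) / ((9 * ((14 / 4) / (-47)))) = -451430042635905156 / 2716194425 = -166199458.51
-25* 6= -150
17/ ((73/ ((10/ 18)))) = 85/ 657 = 0.13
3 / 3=1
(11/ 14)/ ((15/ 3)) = 11/ 70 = 0.16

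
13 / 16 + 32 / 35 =967 / 560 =1.73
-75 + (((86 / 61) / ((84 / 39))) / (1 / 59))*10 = 132880 / 427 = 311.19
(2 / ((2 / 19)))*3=57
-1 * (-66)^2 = -4356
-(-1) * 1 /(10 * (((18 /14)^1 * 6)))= 7 /540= 0.01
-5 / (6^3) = -5 / 216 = -0.02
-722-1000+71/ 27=-46423/ 27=-1719.37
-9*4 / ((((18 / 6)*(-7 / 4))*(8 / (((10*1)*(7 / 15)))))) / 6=2 / 3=0.67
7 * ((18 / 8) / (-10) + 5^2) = 173.42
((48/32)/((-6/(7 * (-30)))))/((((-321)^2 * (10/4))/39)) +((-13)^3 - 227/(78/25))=-2026935311/893022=-2269.75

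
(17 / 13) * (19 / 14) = 323 / 182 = 1.77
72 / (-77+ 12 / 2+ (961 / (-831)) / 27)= -403866 / 398497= -1.01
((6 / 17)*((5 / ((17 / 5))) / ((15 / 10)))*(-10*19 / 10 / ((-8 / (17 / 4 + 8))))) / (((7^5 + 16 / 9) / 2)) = 209475 / 174878524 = 0.00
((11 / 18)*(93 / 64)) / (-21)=-341 / 8064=-0.04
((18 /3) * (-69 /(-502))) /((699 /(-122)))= -8418 /58483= -0.14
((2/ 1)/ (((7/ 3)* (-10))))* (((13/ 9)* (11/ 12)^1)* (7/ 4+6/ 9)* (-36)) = 4147/ 420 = 9.87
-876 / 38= -438 / 19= -23.05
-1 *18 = -18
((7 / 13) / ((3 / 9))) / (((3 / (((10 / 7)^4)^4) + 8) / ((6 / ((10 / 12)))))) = 1512000000000000000 / 1041296084292214439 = 1.45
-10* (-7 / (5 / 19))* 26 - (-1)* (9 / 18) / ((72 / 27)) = 110659 / 16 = 6916.19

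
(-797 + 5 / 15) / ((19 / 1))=-2390 / 57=-41.93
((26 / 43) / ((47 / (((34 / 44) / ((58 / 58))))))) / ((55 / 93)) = 20553 / 1222705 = 0.02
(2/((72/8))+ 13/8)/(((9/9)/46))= 3059/36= 84.97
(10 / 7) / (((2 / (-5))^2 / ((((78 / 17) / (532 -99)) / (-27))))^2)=528125 / 61445020014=0.00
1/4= 0.25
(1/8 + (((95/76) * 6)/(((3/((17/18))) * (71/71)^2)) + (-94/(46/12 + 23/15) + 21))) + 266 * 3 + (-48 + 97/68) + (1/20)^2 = 7462809283/9853200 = 757.40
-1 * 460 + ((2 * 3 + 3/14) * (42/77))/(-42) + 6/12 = -247714/539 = -459.58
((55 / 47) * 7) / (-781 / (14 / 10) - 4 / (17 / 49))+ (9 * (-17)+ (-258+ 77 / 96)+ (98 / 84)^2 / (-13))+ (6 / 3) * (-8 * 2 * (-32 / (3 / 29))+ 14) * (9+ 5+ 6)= 2362233359187673 / 11923063776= 198123.02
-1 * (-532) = 532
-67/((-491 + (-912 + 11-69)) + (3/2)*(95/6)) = 268/5749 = 0.05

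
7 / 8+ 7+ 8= 127 / 8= 15.88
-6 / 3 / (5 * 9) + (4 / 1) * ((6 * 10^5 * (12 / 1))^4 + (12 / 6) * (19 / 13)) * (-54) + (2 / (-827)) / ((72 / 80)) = -280831042732032000000000000305483522 / 483795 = -580475289600000000000000000000.00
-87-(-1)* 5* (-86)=-517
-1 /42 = -0.02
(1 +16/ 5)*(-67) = -1407/ 5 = -281.40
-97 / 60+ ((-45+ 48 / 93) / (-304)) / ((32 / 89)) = -5472059 / 4523520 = -1.21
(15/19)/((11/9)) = 0.65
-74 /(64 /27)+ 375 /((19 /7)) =65019 /608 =106.94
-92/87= -1.06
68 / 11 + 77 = 83.18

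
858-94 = 764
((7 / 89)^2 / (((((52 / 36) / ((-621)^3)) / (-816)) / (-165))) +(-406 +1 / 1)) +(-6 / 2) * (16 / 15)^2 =-1066470281094463963 / 7722975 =-138090603827.47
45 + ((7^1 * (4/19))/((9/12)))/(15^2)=577237/12825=45.01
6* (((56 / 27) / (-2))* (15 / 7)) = -40 / 3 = -13.33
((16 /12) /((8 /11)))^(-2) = 36 /121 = 0.30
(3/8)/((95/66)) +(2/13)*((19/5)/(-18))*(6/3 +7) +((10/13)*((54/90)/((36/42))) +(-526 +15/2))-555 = -5300587/4940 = -1072.99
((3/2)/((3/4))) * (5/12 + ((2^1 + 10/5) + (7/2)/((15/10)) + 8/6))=97/6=16.17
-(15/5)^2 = -9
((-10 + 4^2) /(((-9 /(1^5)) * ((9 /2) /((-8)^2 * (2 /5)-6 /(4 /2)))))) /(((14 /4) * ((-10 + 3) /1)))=904 /6615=0.14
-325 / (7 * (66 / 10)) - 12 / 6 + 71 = 61.97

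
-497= -497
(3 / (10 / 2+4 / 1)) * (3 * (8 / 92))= 2 / 23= 0.09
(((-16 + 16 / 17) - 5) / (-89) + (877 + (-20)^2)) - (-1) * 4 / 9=1277.67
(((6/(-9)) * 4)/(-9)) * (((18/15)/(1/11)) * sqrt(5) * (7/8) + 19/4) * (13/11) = 494/297 + 182 * sqrt(5)/45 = 10.71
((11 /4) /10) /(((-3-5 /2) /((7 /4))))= -7 /80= -0.09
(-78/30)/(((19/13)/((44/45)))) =-7436/4275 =-1.74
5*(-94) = -470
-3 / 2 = -1.50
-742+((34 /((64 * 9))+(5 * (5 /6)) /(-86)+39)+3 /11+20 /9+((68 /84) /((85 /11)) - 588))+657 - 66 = -369449173 /529760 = -697.39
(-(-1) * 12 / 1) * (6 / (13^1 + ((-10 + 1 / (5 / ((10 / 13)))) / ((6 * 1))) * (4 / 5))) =14040 / 2279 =6.16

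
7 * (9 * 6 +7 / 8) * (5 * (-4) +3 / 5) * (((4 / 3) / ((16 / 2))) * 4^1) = -298081 / 60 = -4968.02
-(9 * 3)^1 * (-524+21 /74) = 1046385 /74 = 14140.34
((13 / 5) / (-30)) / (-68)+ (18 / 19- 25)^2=2130264493 / 3682200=578.53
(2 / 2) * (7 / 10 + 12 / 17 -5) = -611 / 170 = -3.59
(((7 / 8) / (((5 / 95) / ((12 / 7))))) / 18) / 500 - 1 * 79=-473981 / 6000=-79.00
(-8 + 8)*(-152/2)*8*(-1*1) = 0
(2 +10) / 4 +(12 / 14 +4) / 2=38 / 7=5.43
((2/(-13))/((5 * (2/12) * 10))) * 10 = -12/65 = -0.18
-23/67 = -0.34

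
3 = 3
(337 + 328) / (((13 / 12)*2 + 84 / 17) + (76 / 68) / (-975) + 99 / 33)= 7348250 / 111679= 65.80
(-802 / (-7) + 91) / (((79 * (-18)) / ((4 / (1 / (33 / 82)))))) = -15829 / 68019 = -0.23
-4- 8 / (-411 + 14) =-1580 / 397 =-3.98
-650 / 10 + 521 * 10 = 5145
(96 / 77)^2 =9216 / 5929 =1.55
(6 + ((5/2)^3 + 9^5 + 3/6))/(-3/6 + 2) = 157523/4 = 39380.75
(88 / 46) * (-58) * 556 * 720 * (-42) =42907898880 / 23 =1865560820.87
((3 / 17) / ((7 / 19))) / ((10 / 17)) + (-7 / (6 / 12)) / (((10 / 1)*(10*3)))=403 / 525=0.77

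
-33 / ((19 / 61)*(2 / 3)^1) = -6039 / 38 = -158.92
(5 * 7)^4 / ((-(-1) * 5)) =300125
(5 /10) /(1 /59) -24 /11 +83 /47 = 30073 /1034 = 29.08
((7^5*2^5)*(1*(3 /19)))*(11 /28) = 633864 /19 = 33361.26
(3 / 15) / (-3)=-1 / 15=-0.07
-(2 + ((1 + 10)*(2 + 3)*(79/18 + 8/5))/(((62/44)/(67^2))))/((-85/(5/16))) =292768649/75888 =3857.90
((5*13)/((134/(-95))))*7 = -43225/134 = -322.57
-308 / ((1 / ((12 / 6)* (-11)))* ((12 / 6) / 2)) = 6776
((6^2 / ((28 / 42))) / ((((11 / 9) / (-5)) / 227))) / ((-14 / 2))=551610 / 77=7163.77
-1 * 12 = -12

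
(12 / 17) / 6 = 0.12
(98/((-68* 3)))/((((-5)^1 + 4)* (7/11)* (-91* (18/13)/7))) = -77/1836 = -0.04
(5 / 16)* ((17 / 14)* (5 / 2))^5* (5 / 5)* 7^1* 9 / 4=199667390625 / 157351936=1268.92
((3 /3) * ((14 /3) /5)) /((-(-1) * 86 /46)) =322 /645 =0.50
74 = 74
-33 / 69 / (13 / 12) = -132 / 299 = -0.44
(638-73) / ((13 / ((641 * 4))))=1448660 / 13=111435.38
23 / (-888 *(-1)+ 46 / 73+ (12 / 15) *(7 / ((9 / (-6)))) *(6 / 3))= 0.03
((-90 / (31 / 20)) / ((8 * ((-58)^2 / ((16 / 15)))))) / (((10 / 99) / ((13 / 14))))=-3861 / 182497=-0.02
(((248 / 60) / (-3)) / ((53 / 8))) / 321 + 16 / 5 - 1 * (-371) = 286481411 / 765585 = 374.20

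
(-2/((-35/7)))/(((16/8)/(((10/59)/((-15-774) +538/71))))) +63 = 206222735/3273379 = 63.00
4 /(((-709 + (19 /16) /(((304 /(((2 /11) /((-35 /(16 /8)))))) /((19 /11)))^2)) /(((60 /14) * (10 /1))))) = -262366720000 /1085105026127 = -0.24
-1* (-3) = 3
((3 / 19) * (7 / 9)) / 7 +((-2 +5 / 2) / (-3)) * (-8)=77 / 57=1.35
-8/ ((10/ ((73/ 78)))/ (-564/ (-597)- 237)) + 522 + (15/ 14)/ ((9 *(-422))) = 32038551161/ 45851988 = 698.74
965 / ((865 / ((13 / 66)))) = 2509 / 11418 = 0.22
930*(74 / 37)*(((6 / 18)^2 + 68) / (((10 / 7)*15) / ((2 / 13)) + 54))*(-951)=-843353140 / 1353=-623320.87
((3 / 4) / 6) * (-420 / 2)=-105 / 4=-26.25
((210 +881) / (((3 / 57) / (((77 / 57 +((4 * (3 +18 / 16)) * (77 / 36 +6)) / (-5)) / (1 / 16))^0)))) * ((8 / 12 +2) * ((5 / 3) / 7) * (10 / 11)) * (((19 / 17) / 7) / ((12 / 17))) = 39385100 / 14553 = 2706.32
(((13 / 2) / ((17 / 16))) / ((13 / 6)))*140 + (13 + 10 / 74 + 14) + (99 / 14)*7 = 593687 / 1258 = 471.93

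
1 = 1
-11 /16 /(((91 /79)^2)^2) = -428450891 /1097199376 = -0.39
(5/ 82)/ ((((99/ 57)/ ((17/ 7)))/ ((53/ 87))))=85595/ 1647954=0.05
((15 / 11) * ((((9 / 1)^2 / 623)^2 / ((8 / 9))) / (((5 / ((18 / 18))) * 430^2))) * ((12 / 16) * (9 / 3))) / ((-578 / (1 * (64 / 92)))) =-1594323 / 20988981257582800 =-0.00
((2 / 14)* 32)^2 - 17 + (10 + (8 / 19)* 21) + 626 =603977 / 931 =648.74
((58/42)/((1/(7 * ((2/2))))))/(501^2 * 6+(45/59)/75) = 8555/1332815319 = 0.00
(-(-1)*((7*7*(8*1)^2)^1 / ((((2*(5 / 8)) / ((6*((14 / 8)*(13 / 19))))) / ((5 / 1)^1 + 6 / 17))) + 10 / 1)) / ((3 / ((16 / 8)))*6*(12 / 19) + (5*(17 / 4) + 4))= 623325784 / 199835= 3119.20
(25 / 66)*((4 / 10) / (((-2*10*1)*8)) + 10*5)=19999 / 1056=18.94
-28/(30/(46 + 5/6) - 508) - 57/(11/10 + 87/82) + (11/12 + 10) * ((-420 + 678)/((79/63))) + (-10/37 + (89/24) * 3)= 411790947848869/184609734952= 2230.60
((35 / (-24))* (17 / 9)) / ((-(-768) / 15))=-0.05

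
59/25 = 2.36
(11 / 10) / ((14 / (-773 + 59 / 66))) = -50959 / 840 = -60.67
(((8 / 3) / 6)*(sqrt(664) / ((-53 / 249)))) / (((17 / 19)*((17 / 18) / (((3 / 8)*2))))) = -56772*sqrt(166) / 15317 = -47.75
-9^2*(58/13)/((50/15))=-7047/65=-108.42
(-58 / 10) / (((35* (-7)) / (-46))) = -1334 / 1225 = -1.09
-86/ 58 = -43/ 29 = -1.48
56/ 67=0.84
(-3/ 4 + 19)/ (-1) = -73/ 4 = -18.25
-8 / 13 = -0.62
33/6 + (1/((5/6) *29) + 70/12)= 4948/435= 11.37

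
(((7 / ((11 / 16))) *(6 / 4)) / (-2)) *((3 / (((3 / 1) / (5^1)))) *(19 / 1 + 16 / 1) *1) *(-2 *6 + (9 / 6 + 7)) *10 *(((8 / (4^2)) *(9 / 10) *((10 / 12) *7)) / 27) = 300125 / 66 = 4547.35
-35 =-35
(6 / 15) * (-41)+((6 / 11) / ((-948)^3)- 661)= -5290316358629 / 7809737760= -677.40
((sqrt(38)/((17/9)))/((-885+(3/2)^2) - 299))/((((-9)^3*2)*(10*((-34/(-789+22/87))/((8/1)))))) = 274484*sqrt(38)/48134639205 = 0.00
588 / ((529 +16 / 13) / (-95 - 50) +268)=1108380 / 498287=2.22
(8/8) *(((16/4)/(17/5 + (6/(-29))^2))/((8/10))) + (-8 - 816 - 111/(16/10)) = -103298919/115816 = -891.92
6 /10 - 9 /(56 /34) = -681 /140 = -4.86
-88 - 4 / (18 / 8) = -808 / 9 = -89.78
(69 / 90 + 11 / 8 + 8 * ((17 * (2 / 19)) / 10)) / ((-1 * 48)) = -8147 / 109440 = -0.07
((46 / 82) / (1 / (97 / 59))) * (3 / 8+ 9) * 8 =167325 / 2419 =69.17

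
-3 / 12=-1 / 4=-0.25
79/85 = 0.93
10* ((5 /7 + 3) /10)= 26 /7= 3.71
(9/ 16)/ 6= 3/ 32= 0.09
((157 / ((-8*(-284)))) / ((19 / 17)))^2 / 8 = 7123561 / 14907809792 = 0.00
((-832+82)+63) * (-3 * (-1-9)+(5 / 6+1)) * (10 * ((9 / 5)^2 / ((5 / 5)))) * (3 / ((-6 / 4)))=1417143.60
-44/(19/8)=-352/19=-18.53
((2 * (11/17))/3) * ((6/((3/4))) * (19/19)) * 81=4752/17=279.53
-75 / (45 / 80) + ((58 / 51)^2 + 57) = -195179 / 2601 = -75.04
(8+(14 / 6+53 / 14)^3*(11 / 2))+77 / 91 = 2444407039 / 1926288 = 1268.97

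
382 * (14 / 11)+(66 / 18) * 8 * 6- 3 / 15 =36409 / 55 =661.98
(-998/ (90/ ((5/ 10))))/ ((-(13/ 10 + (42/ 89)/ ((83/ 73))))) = 3686113/ 1140219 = 3.23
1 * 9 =9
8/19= 0.42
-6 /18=-0.33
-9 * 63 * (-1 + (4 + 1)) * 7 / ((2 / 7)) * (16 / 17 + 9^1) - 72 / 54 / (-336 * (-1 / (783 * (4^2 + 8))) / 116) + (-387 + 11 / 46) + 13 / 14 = -561427.53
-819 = -819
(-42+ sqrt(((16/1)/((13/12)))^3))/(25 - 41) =21/8 - 96* sqrt(39)/169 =-0.92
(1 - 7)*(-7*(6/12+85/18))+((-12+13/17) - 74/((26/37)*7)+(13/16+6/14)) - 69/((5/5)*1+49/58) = 178082665/1135056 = 156.89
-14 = -14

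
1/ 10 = 0.10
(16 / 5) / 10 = 8 / 25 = 0.32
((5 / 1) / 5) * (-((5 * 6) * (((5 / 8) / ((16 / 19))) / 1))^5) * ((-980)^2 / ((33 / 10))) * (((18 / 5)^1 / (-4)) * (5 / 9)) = 587834728538818359375 / 738197504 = 796310913208.96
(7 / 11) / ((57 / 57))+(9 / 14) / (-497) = 48607 / 76538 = 0.64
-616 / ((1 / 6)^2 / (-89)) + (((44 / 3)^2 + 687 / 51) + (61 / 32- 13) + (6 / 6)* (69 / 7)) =67649204179 / 34272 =1973891.35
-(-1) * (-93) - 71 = -164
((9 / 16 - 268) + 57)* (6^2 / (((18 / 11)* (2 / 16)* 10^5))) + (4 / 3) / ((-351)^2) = -13688586311 / 36960300000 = -0.37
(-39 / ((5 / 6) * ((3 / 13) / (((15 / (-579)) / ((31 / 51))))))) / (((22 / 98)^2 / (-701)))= -87039885114 / 723943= -120230.30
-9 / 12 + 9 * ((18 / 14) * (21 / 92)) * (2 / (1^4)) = 417 / 92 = 4.53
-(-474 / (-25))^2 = -224676 / 625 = -359.48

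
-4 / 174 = -2 / 87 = -0.02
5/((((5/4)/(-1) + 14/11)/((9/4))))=495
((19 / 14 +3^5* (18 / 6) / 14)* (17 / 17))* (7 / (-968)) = -0.39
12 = 12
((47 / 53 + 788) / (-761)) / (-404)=41811 / 16294532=0.00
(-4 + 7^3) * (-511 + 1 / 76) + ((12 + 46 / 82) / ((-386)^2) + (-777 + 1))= -5048968605446 / 29016971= -174000.54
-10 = -10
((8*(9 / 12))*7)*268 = 11256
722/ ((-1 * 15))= -722/ 15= -48.13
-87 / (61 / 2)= -174 / 61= -2.85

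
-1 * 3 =-3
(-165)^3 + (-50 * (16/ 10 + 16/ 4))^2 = -4413725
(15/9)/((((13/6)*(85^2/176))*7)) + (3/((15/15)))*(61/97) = 1.89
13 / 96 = 0.14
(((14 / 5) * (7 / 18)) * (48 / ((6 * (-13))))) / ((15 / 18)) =-784 / 975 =-0.80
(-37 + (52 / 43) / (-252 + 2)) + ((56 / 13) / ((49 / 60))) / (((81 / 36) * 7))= -376659811 / 10271625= -36.67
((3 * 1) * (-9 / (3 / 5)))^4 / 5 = 820125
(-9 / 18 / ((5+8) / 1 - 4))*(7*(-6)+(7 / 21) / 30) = 3779 / 1620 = 2.33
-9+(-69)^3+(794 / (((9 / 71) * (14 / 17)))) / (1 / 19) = -11592233 / 63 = -184003.70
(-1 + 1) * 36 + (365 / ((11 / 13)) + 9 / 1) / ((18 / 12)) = 9688 / 33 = 293.58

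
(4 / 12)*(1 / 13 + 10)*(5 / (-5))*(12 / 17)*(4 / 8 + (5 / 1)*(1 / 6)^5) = -29999 / 25272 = -1.19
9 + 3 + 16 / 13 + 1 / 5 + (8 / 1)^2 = 5033 / 65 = 77.43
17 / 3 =5.67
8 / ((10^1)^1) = 4 / 5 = 0.80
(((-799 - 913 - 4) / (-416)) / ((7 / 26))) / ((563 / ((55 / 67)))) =23595 / 1056188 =0.02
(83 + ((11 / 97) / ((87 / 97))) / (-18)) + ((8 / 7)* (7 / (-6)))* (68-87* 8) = 920.33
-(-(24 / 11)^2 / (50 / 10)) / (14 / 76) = 21888 / 4235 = 5.17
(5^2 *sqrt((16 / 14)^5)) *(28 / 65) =2560 *sqrt(14) / 637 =15.04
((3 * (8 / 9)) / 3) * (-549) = -488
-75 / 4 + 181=649 / 4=162.25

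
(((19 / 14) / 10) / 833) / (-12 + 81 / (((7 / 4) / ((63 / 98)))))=19 / 2070600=0.00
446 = 446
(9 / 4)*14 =63 / 2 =31.50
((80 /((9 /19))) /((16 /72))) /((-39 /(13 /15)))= -152 /9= -16.89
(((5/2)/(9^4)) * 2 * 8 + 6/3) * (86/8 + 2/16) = 190849/8748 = 21.82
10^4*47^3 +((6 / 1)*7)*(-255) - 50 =1038219240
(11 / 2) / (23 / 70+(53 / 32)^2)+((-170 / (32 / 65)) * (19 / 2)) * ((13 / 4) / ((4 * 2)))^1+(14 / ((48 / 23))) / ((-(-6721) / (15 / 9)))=-3025183872921955 / 2273039188992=-1330.90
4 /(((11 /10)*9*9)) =40 /891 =0.04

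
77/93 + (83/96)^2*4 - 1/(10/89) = -1814893/357120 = -5.08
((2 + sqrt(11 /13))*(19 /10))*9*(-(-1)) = 171*sqrt(143) /130 + 171 /5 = 49.93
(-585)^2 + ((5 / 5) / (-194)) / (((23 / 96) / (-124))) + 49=763619246 / 2231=342276.67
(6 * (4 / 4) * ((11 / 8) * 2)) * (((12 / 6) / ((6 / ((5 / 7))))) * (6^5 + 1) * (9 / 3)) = 183315 / 2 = 91657.50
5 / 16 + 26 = 421 / 16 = 26.31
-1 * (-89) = 89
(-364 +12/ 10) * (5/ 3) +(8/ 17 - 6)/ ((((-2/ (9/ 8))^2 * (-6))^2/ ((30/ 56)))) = -113177495243/ 187170816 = -604.67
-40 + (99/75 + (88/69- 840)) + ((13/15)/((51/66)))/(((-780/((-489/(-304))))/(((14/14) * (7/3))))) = -46931609857/53488800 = -877.41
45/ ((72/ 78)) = 195/ 4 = 48.75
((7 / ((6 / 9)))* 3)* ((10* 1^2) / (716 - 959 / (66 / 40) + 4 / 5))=7425 / 3196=2.32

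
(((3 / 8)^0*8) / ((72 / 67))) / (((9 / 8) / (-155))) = -83080 / 81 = -1025.68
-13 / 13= -1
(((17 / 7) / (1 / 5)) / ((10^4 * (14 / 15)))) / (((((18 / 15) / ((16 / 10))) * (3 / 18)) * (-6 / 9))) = -153 / 9800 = -0.02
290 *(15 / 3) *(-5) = -7250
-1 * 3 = -3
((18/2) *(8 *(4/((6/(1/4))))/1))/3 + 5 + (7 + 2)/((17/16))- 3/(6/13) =373/34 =10.97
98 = 98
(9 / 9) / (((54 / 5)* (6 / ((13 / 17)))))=65 / 5508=0.01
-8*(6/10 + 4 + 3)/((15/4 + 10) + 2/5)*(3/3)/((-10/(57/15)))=11552/7075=1.63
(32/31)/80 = 2/155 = 0.01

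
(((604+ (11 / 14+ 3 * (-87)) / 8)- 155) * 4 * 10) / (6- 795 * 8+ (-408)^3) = -233225 / 950931324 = -0.00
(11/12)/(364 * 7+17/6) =11/30610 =0.00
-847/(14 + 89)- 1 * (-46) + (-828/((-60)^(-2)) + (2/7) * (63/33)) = -3377202981/1133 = -2980761.68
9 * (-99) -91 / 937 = -834958 / 937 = -891.10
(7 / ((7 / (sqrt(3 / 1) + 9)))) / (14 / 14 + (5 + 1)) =sqrt(3) / 7 + 9 / 7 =1.53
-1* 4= -4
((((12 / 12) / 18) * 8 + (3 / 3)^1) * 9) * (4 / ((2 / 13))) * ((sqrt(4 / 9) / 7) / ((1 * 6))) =5.37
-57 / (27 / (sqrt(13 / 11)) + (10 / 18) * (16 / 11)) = 5868720 / 78511019 - 15083739 * sqrt(143) / 78511019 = -2.22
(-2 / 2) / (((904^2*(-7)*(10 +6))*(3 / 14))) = 0.00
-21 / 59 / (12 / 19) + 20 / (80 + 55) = -2647 / 6372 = -0.42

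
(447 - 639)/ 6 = -32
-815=-815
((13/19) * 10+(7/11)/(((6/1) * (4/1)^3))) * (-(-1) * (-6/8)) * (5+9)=-3844771/53504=-71.86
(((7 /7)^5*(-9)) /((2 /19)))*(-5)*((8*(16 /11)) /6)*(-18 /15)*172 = -1882368 /11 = -171124.36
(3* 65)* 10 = 1950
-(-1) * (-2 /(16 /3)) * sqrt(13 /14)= -3 * sqrt(182) /112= -0.36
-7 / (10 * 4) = -7 / 40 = -0.18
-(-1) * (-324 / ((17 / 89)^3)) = -228409956 / 4913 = -46490.93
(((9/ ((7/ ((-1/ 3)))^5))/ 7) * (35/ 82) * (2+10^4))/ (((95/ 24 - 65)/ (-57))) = -253384/ 201902491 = -0.00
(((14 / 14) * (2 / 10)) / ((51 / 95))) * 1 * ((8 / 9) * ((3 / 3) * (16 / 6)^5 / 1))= 44.66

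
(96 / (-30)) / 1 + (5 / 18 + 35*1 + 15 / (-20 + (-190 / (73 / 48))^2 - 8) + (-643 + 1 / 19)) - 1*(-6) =-42937528469813 / 70986535740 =-604.87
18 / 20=9 / 10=0.90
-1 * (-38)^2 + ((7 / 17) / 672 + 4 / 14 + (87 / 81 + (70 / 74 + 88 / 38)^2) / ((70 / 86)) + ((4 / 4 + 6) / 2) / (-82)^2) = -610434998095438777 / 427079840332320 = -1429.32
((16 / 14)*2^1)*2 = 32 / 7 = 4.57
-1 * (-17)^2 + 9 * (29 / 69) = -6560 / 23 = -285.22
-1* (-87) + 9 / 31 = 2706 / 31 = 87.29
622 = 622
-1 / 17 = -0.06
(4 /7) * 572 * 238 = 77792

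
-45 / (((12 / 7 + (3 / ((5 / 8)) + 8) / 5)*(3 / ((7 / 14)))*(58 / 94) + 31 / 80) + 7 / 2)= -5922000 / 2594027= -2.28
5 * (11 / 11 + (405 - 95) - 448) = -685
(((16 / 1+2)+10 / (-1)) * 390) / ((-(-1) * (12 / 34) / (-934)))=-8256560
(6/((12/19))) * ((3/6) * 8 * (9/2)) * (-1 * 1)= -171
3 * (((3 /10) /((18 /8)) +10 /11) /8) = 43 /110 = 0.39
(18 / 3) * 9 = 54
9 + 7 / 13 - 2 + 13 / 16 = 1737 / 208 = 8.35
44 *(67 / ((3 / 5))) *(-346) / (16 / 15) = -3187525 / 2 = -1593762.50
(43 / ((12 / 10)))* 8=860 / 3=286.67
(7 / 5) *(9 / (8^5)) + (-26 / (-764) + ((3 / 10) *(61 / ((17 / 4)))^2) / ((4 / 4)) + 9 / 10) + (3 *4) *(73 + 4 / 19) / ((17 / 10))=579.52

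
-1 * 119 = -119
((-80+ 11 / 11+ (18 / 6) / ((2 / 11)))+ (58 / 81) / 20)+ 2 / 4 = -50191 / 810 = -61.96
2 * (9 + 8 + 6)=46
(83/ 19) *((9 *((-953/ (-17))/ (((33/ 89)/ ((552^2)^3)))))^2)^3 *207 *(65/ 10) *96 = 1491642668175362845087790712323536477206024466343302174630440482351501999068241064770918873555063030709605678766604119595680456109335773184/ 812462341628971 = 1835952993445393002956981000000000000000000000000000000000000000000000000000000000000000000000000000000000000000000000000000.00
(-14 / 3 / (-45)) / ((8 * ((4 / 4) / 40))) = 14 / 27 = 0.52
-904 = -904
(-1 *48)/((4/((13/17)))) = -156/17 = -9.18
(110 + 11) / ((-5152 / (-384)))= 1452 / 161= 9.02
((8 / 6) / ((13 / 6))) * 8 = 64 / 13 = 4.92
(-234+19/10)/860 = -2321/8600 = -0.27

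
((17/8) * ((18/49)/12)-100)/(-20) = 78349/15680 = 5.00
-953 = -953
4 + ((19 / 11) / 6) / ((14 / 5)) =3791 / 924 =4.10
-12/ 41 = -0.29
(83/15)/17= 83/255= 0.33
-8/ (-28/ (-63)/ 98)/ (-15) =588/ 5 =117.60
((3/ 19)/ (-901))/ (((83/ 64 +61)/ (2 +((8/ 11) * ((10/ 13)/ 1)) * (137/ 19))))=-1049216/ 61814877267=-0.00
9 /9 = 1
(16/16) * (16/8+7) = 9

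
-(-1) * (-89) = -89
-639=-639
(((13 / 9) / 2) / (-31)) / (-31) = 13 / 17298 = 0.00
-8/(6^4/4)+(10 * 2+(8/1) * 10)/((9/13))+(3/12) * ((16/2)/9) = 11716/81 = 144.64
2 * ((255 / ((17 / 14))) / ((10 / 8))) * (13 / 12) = 364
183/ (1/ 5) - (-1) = 916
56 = 56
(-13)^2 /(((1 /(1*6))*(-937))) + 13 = 11.92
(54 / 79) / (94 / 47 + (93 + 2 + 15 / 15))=27 / 3871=0.01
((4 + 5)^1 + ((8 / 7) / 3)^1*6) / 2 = 79 / 14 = 5.64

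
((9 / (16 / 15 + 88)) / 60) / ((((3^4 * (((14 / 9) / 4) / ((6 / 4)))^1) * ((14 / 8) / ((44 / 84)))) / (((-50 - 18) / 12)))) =-187 / 1374744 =-0.00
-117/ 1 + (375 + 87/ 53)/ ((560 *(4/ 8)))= -858159/ 7420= -115.65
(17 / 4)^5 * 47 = 65169.22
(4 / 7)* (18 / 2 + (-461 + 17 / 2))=-1774 / 7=-253.43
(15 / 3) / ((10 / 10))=5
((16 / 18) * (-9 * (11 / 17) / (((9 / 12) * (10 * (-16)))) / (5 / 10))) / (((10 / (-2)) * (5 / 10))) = -44 / 1275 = -0.03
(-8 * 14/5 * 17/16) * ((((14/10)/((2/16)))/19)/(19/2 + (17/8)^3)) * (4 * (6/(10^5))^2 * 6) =-959616/15117431640625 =-0.00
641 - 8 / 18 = 640.56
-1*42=-42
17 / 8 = 2.12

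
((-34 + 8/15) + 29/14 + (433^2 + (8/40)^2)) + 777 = 197646377/1050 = 188234.64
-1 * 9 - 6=-15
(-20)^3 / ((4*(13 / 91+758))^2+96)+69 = 1943328967 / 28164543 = 69.00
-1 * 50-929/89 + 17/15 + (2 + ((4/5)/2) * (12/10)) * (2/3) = -384824/6675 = -57.65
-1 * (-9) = 9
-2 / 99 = -0.02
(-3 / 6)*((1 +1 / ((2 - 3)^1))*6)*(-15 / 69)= 0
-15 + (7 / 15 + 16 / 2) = -6.53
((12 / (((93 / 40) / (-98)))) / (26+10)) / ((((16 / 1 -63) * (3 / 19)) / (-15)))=-372400 / 13113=-28.40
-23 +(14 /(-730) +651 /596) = -21.93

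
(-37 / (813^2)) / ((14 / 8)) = -148 / 4626783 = -0.00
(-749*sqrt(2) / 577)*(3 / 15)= -749*sqrt(2) / 2885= -0.37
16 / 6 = 8 / 3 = 2.67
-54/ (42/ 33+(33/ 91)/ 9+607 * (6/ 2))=-81081/ 2736203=-0.03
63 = 63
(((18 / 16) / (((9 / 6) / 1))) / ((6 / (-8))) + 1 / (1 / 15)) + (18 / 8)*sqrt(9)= 83 / 4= 20.75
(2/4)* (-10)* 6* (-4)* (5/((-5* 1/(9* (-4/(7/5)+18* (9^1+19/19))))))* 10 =-13392000/7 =-1913142.86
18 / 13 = 1.38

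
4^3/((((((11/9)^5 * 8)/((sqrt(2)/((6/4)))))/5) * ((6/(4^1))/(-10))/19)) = -199454400 * sqrt(2)/161051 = -1751.44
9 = 9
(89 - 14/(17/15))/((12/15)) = 6515/68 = 95.81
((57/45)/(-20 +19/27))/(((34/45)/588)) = -452466/8857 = -51.09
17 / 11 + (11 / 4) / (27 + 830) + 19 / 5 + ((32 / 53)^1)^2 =3025764493 / 529608860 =5.71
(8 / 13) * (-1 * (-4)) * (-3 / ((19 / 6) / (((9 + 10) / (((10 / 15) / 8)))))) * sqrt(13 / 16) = -1728 * sqrt(13) / 13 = -479.26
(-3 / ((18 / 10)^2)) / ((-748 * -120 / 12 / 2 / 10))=-25 / 10098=-0.00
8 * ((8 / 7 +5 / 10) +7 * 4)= 1660 / 7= 237.14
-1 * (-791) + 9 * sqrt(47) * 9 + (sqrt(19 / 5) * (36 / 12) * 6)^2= 2577.51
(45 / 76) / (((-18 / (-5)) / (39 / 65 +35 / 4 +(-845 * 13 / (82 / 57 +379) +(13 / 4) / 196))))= -1658280255 / 516831616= -3.21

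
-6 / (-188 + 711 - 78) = -6 / 445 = -0.01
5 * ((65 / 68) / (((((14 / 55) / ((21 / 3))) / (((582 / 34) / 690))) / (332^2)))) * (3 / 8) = 7166798925 / 53176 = 134775.07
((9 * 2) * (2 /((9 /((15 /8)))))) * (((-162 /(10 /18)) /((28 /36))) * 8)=-157464 /7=-22494.86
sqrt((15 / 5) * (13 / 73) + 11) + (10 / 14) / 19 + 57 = 60.43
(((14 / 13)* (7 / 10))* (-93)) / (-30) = 1519 / 650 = 2.34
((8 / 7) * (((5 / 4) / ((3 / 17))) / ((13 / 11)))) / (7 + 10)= 110 / 273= 0.40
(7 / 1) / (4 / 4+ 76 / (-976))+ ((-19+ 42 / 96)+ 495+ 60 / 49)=85598647 / 176400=485.25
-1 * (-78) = 78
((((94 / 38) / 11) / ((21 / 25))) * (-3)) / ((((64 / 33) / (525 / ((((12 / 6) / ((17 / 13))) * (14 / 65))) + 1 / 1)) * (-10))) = 4497195 / 68096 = 66.04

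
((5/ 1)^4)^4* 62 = 9460449218750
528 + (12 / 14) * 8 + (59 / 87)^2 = 28362703 / 52983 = 535.32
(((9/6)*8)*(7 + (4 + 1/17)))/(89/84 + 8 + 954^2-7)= 189504/1299648589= 0.00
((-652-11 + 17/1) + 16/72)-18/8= -23329/36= -648.03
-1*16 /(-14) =8 /7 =1.14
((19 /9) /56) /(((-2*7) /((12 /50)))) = -19 /29400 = -0.00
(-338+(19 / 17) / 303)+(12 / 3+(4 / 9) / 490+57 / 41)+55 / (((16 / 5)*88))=-6604601168383 / 19868849280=-332.41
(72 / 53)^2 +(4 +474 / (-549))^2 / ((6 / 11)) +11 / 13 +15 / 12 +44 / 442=22.08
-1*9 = -9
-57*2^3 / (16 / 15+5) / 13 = -6840 / 1183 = -5.78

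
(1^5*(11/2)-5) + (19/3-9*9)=-445/6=-74.17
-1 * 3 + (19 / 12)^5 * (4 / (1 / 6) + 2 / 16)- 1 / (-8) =472163971 / 1990656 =237.19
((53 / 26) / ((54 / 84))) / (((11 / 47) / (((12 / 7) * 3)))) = 9964 / 143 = 69.68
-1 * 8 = -8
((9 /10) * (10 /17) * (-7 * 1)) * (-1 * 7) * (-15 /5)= -1323 /17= -77.82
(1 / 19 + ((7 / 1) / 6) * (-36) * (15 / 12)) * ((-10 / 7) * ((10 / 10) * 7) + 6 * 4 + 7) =-1101.39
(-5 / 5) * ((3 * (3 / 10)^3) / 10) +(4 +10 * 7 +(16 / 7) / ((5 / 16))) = 5691433 / 70000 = 81.31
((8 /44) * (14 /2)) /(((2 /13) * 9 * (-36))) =-91 /3564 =-0.03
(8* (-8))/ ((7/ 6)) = -384/ 7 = -54.86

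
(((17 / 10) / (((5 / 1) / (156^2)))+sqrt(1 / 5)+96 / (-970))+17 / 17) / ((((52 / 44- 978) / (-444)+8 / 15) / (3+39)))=205128 * sqrt(5) / 66749+4116348088776 / 32373265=127159.57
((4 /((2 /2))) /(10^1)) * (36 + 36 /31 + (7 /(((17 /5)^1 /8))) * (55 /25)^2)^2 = 189698433152 /34716125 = 5464.27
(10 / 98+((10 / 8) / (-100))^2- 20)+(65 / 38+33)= 88260131 / 5958400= 14.81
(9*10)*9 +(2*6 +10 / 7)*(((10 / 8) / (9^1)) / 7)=714655 / 882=810.27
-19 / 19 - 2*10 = -21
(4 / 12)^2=1 / 9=0.11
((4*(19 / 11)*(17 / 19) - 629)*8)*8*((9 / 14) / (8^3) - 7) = 343694117 / 1232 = 278972.50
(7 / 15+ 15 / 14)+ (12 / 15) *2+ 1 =869 / 210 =4.14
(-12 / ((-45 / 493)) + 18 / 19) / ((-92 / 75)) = -94345 / 874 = -107.95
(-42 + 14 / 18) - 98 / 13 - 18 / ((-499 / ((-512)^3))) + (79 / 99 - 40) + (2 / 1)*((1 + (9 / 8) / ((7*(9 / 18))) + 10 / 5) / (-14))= -4841609.69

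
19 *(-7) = -133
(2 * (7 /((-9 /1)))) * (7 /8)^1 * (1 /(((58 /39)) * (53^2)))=-637 /1955064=-0.00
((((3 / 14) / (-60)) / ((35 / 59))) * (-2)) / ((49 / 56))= 118 / 8575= 0.01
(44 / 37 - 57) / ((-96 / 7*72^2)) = 14455 / 18413568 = 0.00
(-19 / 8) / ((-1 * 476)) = 19 / 3808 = 0.00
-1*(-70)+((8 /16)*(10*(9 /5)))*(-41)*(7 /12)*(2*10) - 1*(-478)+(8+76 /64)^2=-940183 /256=-3672.59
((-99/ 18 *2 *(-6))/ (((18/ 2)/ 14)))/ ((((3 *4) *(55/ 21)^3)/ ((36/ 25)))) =259308/ 378125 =0.69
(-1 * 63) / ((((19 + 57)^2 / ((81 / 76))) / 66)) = -168399 / 219488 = -0.77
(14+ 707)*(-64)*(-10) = 461440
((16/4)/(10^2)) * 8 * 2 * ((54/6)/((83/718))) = 49.83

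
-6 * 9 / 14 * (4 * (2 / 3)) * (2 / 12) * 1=-12 / 7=-1.71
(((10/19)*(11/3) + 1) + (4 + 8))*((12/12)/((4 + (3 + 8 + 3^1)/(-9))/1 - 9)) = -2553/1121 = -2.28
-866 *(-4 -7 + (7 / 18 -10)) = 160643 / 9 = 17849.22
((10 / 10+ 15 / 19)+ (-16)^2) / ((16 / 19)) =2449 / 8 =306.12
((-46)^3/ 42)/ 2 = -24334/ 21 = -1158.76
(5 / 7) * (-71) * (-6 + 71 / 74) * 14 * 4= 529660 / 37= 14315.14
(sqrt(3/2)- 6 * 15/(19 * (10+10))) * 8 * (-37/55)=1332/1045- 148 * sqrt(6)/55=-5.32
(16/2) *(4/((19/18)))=576/19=30.32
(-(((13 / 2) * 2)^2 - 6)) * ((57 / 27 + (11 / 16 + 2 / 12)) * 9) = -69601 / 16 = -4350.06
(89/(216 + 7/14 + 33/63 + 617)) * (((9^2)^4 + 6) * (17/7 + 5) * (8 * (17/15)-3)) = 36258085965192/175145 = 207017533.84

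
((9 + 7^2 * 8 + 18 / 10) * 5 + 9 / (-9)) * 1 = 2013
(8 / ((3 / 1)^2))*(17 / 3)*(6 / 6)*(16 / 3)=2176 / 81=26.86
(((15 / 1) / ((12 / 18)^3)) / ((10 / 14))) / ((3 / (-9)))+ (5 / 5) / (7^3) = -583435 / 2744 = -212.62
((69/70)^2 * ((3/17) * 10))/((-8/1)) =-14283/66640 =-0.21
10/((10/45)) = 45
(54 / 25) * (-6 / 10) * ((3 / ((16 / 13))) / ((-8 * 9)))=351 / 8000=0.04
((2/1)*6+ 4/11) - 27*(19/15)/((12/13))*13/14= -67883/3080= -22.04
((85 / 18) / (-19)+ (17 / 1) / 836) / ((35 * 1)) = -1717 / 263340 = -0.01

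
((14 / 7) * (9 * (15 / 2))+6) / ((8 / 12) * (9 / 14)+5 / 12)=166.82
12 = 12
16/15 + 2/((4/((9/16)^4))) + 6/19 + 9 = 389711933/37355520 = 10.43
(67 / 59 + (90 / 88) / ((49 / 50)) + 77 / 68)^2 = 51281510754321 / 4676267851024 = 10.97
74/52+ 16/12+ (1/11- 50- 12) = -50753/858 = -59.15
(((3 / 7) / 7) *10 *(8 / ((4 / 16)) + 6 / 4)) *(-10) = -10050 / 49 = -205.10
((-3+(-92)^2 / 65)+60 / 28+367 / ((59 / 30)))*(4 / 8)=4241086 / 26845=157.98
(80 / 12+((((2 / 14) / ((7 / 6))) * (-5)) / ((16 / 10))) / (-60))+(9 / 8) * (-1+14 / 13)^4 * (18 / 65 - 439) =29061762193 / 4366405680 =6.66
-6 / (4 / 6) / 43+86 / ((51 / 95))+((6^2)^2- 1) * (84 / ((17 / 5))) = 70513951 / 2193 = 32154.10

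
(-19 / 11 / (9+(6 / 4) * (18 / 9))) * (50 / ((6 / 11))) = -475 / 36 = -13.19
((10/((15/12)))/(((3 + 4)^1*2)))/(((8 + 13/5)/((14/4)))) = 10/53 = 0.19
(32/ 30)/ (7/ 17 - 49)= -136/ 6195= -0.02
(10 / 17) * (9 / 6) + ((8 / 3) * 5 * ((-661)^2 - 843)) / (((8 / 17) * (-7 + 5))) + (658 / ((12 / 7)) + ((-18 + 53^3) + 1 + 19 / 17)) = -36171155 / 6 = -6028525.83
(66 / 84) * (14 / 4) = 11 / 4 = 2.75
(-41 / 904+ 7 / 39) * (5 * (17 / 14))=401965 / 493584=0.81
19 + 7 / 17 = 330 / 17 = 19.41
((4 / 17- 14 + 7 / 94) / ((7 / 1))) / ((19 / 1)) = -21877 / 212534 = -0.10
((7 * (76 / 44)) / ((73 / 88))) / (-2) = -532 / 73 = -7.29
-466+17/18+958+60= 9953/18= 552.94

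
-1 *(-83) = 83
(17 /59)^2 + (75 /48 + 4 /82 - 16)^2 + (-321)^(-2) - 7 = 30889332998915929 /154355378432256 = 200.12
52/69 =0.75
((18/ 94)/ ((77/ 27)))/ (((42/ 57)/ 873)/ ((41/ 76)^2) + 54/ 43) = 15334043337/ 287452501490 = 0.05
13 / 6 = 2.17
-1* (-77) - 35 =42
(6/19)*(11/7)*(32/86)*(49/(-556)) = -1848/113563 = -0.02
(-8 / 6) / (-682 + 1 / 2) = 0.00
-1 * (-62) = 62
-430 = -430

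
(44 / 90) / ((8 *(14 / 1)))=11 / 2520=0.00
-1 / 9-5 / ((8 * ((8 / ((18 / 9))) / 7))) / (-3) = 73 / 288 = 0.25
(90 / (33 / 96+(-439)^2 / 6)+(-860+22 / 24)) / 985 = -31788409141 / 36447785580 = -0.87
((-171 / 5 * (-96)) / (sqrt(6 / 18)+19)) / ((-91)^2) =467856 / 22400105 - 8208 * sqrt(3) / 22400105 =0.02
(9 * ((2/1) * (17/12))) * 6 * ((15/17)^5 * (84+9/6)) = 1168678125/167042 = 6996.31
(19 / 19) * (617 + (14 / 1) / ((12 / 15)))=1269 / 2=634.50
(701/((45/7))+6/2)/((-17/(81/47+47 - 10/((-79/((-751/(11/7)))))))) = 77.58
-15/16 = -0.94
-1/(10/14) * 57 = -399/5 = -79.80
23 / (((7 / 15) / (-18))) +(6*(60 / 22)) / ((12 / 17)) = -66525 / 77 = -863.96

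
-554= -554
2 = 2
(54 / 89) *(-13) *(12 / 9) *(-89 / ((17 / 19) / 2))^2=-120290976 / 289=-416231.75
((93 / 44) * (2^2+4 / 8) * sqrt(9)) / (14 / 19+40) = 5301 / 7568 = 0.70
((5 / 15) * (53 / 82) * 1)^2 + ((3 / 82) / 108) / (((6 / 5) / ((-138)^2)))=82036 / 15129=5.42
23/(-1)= -23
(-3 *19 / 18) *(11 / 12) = -209 / 72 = -2.90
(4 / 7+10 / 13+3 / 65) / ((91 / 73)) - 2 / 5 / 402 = 9250382 / 8322405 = 1.11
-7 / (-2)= 7 / 2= 3.50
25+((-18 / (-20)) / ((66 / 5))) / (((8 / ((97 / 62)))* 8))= 25.00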